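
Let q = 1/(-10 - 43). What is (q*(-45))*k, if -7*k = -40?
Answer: 1800/371 ≈ 4.8518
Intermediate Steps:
k = 40/7 (k = -⅐*(-40) = 40/7 ≈ 5.7143)
q = -1/53 (q = 1/(-53) = -1/53 ≈ -0.018868)
(q*(-45))*k = -1/53*(-45)*(40/7) = (45/53)*(40/7) = 1800/371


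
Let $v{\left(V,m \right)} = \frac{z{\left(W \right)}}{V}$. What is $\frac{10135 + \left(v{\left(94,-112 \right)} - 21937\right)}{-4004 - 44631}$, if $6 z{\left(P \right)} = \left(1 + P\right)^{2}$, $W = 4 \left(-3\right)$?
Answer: $\frac{6656207}{27430140} \approx 0.24266$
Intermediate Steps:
$W = -12$
$z{\left(P \right)} = \frac{\left(1 + P\right)^{2}}{6}$
$v{\left(V,m \right)} = \frac{121}{6 V}$ ($v{\left(V,m \right)} = \frac{\frac{1}{6} \left(1 - 12\right)^{2}}{V} = \frac{\frac{1}{6} \left(-11\right)^{2}}{V} = \frac{\frac{1}{6} \cdot 121}{V} = \frac{121}{6 V}$)
$\frac{10135 + \left(v{\left(94,-112 \right)} - 21937\right)}{-4004 - 44631} = \frac{10135 - \left(21937 - \frac{121}{6 \cdot 94}\right)}{-4004 - 44631} = \frac{10135 + \left(\frac{121}{6} \cdot \frac{1}{94} - 21937\right)}{-48635} = \left(10135 + \left(\frac{121}{564} - 21937\right)\right) \left(- \frac{1}{48635}\right) = \left(10135 - \frac{12372347}{564}\right) \left(- \frac{1}{48635}\right) = \left(- \frac{6656207}{564}\right) \left(- \frac{1}{48635}\right) = \frac{6656207}{27430140}$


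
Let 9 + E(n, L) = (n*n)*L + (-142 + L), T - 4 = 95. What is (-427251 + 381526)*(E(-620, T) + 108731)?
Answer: -1745061657275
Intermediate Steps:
T = 99 (T = 4 + 95 = 99)
E(n, L) = -151 + L + L*n² (E(n, L) = -9 + ((n*n)*L + (-142 + L)) = -9 + (n²*L + (-142 + L)) = -9 + (L*n² + (-142 + L)) = -9 + (-142 + L + L*n²) = -151 + L + L*n²)
(-427251 + 381526)*(E(-620, T) + 108731) = (-427251 + 381526)*((-151 + 99 + 99*(-620)²) + 108731) = -45725*((-151 + 99 + 99*384400) + 108731) = -45725*((-151 + 99 + 38055600) + 108731) = -45725*(38055548 + 108731) = -45725*38164279 = -1745061657275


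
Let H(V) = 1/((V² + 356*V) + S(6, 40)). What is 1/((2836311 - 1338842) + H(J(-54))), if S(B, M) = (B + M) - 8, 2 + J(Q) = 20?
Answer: 6770/10137865131 ≈ 6.6779e-7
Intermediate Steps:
J(Q) = 18 (J(Q) = -2 + 20 = 18)
S(B, M) = -8 + B + M
H(V) = 1/(38 + V² + 356*V) (H(V) = 1/((V² + 356*V) + (-8 + 6 + 40)) = 1/((V² + 356*V) + 38) = 1/(38 + V² + 356*V))
1/((2836311 - 1338842) + H(J(-54))) = 1/((2836311 - 1338842) + 1/(38 + 18² + 356*18)) = 1/(1497469 + 1/(38 + 324 + 6408)) = 1/(1497469 + 1/6770) = 1/(10137865131/6770) = 6770/10137865131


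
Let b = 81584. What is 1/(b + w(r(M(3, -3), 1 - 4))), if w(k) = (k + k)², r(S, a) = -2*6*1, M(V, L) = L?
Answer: 1/82160 ≈ 1.2171e-5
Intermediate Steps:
r(S, a) = -12 (r(S, a) = -12*1 = -12)
w(k) = 4*k² (w(k) = (2*k)² = 4*k²)
1/(b + w(r(M(3, -3), 1 - 4))) = 1/(81584 + 4*(-12)²) = 1/(81584 + 4*144) = 1/(81584 + 576) = 1/82160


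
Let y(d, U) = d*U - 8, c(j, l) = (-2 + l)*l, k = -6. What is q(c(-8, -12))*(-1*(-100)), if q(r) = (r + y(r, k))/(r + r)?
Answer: -5300/21 ≈ -252.38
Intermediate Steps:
c(j, l) = l*(-2 + l)
y(d, U) = -8 + U*d (y(d, U) = U*d - 8 = -8 + U*d)
q(r) = (-8 - 5*r)/(2*r) (q(r) = (r + (-8 - 6*r))/(r + r) = (-8 - 5*r)/((2*r)) = (-8 - 5*r)*(1/(2*r)) = (-8 - 5*r)/(2*r))
q(c(-8, -12))*(-1*(-100)) = (-5/2 - 4*(-1/(12*(-2 - 12))))*(-1*(-100)) = (-5/2 - 4/((-12*(-14))))*100 = (-5/2 - 4/168)*100 = (-5/2 - 4*1/168)*100 = (-5/2 - 1/42)*100 = -53/21*100 = -5300/21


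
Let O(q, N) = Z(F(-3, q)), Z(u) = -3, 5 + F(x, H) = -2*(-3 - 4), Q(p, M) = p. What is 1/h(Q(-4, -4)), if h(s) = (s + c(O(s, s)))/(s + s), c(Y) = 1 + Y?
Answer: 4/3 ≈ 1.3333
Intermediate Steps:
F(x, H) = 9 (F(x, H) = -5 - 2*(-3 - 4) = -5 - 2*(-7) = -5 + 14 = 9)
O(q, N) = -3
h(s) = (-2 + s)/(2*s) (h(s) = (s + (1 - 3))/(s + s) = (s - 2)/((2*s)) = (-2 + s)*(1/(2*s)) = (-2 + s)/(2*s))
1/h(Q(-4, -4)) = 1/((½)*(-2 - 4)/(-4)) = 1/((½)*(-¼)*(-6)) = 1/(¾) = 4/3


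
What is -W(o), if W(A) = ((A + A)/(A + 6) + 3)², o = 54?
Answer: -576/25 ≈ -23.040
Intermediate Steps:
W(A) = (3 + 2*A/(6 + A))² (W(A) = ((2*A)/(6 + A) + 3)² = (2*A/(6 + A) + 3)² = (3 + 2*A/(6 + A))²)
-W(o) = -(18 + 5*54)²/(6 + 54)² = -(18 + 270)²/60² = -288²/3600 = -82944/3600 = -1*576/25 = -576/25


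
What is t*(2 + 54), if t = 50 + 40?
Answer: 5040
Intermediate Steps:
t = 90
t*(2 + 54) = 90*(2 + 54) = 90*56 = 5040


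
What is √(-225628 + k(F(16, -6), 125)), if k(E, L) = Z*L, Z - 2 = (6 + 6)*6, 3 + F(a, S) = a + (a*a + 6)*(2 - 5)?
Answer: 3*I*√24042 ≈ 465.16*I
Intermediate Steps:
F(a, S) = -21 + a - 3*a² (F(a, S) = -3 + (a + (a*a + 6)*(2 - 5)) = -3 + (a + (a² + 6)*(-3)) = -3 + (a + (6 + a²)*(-3)) = -3 + (a + (-18 - 3*a²)) = -3 + (-18 + a - 3*a²) = -21 + a - 3*a²)
Z = 74 (Z = 2 + (6 + 6)*6 = 2 + 12*6 = 2 + 72 = 74)
k(E, L) = 74*L
√(-225628 + k(F(16, -6), 125)) = √(-225628 + 74*125) = √(-225628 + 9250) = √(-216378) = 3*I*√24042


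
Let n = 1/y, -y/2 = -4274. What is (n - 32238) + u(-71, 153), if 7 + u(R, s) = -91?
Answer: -276408127/8548 ≈ -32336.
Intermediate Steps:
y = 8548 (y = -2*(-4274) = 8548)
u(R, s) = -98 (u(R, s) = -7 - 91 = -98)
n = 1/8548 ≈ 0.00011699
(n - 32238) + u(-71, 153) = (1/8548 - 32238) - 98 = -275570423/8548 - 98 = -276408127/8548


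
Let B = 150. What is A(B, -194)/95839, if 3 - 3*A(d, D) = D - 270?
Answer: 467/287517 ≈ 0.0016243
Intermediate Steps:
A(d, D) = 91 - D/3 (A(d, D) = 1 - (D - 270)/3 = 1 - (-270 + D)/3 = 1 + (90 - D/3) = 91 - D/3)
A(B, -194)/95839 = (91 - 1/3*(-194))/95839 = (91 + 194/3)*(1/95839) = (467/3)*(1/95839) = 467/287517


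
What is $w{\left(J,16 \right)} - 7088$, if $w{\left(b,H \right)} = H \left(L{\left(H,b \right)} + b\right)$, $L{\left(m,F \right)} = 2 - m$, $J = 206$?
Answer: $-4016$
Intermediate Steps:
$w{\left(b,H \right)} = H \left(2 + b - H\right)$ ($w{\left(b,H \right)} = H \left(\left(2 - H\right) + b\right) = H \left(2 + b - H\right)$)
$w{\left(J,16 \right)} - 7088 = 16 \left(2 + 206 - 16\right) - 7088 = 16 \cdot 192 - 7088 = 3072 - 7088 = -4016$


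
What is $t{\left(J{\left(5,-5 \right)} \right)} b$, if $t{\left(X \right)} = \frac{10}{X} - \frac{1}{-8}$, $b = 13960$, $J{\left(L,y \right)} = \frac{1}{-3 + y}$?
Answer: $-1115055$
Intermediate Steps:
$t{\left(X \right)} = \frac{1}{8} + \frac{10}{X}$ ($t{\left(X \right)} = \frac{10}{X} - - \frac{1}{8} = \frac{10}{X} + \frac{1}{8} = \frac{1}{8} + \frac{10}{X}$)
$t{\left(J{\left(5,-5 \right)} \right)} b = \frac{80 + \frac{1}{-3 - 5}}{8 \frac{1}{-3 - 5}} \cdot 13960 = \frac{80 + \frac{1}{-8}}{8 \frac{1}{-8}} \cdot 13960 = \frac{80 - \frac{1}{8}}{8 \left(- \frac{1}{8}\right)} 13960 = \frac{1}{8} \left(-8\right) \frac{639}{8} \cdot 13960 = \left(- \frac{639}{8}\right) 13960 = -1115055$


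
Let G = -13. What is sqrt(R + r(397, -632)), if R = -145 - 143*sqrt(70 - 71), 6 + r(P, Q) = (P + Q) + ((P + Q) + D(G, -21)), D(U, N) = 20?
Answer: sqrt(-601 - 143*I) ≈ 2.8964 - 24.686*I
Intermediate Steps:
r(P, Q) = 14 + 2*P + 2*Q (r(P, Q) = -6 + ((P + Q) + ((P + Q) + 20)) = -6 + ((P + Q) + (20 + P + Q)) = -6 + (20 + 2*P + 2*Q) = 14 + 2*P + 2*Q)
R = -145 - 143*I ≈ -145.0 - 143.0*I
sqrt(R + r(397, -632)) = sqrt((-145 - 143*I) + (14 + 2*397 + 2*(-632))) = sqrt((-145 - 143*I) + (14 + 794 - 1264)) = sqrt((-145 - 143*I) - 456) = sqrt(-601 - 143*I)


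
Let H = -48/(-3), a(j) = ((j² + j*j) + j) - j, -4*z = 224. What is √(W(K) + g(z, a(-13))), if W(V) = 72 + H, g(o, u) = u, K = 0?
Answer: √426 ≈ 20.640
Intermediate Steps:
z = -56 (z = -¼*224 = -56)
a(j) = 2*j² (a(j) = ((j² + j²) + j) - j = (2*j² + j) - j = (j + 2*j²) - j = 2*j²)
H = 16 (H = -48*(-⅓) = 16)
W(V) = 88 (W(V) = 72 + 16 = 88)
√(W(K) + g(z, a(-13))) = √(88 + 2*(-13)²) = √(88 + 2*169) = √(88 + 338) = √426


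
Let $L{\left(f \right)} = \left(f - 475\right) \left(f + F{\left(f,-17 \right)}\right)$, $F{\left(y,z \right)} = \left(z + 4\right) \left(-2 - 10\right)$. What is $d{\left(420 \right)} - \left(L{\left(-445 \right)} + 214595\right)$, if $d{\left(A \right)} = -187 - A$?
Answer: $-481082$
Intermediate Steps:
$F{\left(y,z \right)} = -48 - 12 z$ ($F{\left(y,z \right)} = \left(4 + z\right) \left(-12\right) = -48 - 12 z$)
$L{\left(f \right)} = \left(-475 + f\right) \left(156 + f\right)$ ($L{\left(f \right)} = \left(f - 475\right) \left(f - -156\right) = \left(-475 + f\right) \left(f + \left(-48 + 204\right)\right) = \left(-475 + f\right) \left(f + 156\right) = \left(-475 + f\right) \left(156 + f\right)$)
$d{\left(420 \right)} - \left(L{\left(-445 \right)} + 214595\right) = \left(-187 - 420\right) - \left(\left(-74100 + \left(-445\right)^{2} - -141955\right) + 214595\right) = \left(-187 - 420\right) - \left(\left(-74100 + 198025 + 141955\right) + 214595\right) = -607 - \left(265880 + 214595\right) = -607 - 480475 = -481082$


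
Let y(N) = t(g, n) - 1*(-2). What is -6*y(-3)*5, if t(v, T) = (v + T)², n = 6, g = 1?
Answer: -1530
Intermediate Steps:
t(v, T) = (T + v)²
y(N) = 51 (y(N) = (6 + 1)² - 1*(-2) = 7² + 2 = 49 + 2 = 51)
-6*y(-3)*5 = -6*51*5 = -306*5 = -1530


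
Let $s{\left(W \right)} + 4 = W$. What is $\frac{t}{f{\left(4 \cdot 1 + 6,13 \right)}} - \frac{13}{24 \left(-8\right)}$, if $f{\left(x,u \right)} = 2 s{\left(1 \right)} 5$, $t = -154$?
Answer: $\frac{4993}{960} \approx 5.201$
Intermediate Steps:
$s{\left(W \right)} = -4 + W$
$f{\left(x,u \right)} = -30$ ($f{\left(x,u \right)} = 2 \left(-4 + 1\right) 5 = 2 \left(-3\right) 5 = \left(-6\right) 5 = -30$)
$\frac{t}{f{\left(4 \cdot 1 + 6,13 \right)}} - \frac{13}{24 \left(-8\right)} = - \frac{154}{-30} - \frac{13}{24 \left(-8\right)} = \left(-154\right) \left(- \frac{1}{30}\right) - \frac{13}{-192} = \frac{77}{15} - - \frac{13}{192} = \frac{77}{15} + \frac{13}{192} = \frac{4993}{960}$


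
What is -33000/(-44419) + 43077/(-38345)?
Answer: -648052263/1703246555 ≈ -0.38048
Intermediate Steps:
-33000/(-44419) + 43077/(-38345) = -33000*(-1/44419) + 43077*(-1/38345) = 33000/44419 - 43077/38345 = -648052263/1703246555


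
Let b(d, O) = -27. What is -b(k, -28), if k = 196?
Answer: 27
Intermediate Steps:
-b(k, -28) = -1*(-27) = 27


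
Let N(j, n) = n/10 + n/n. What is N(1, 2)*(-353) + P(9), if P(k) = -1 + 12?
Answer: -2063/5 ≈ -412.60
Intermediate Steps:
P(k) = 11
N(j, n) = 1 + n/10 (N(j, n) = n*(⅒) + 1 = n/10 + 1 = 1 + n/10)
N(1, 2)*(-353) + P(9) = (1 + (⅒)*2)*(-353) + 11 = (1 + ⅕)*(-353) + 11 = (6/5)*(-353) + 11 = -2118/5 + 11 = -2063/5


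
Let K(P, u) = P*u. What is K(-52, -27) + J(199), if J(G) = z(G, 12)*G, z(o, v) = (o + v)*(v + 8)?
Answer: 841184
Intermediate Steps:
z(o, v) = (8 + v)*(o + v) (z(o, v) = (o + v)*(8 + v) = (8 + v)*(o + v))
J(G) = G*(240 + 20*G) (J(G) = (12**2 + 8*G + 8*12 + G*12)*G = (144 + 8*G + 96 + 12*G)*G = (240 + 20*G)*G = G*(240 + 20*G))
K(-52, -27) + J(199) = -52*(-27) + 20*199*(12 + 199) = 1404 + 20*199*211 = 1404 + 839780 = 841184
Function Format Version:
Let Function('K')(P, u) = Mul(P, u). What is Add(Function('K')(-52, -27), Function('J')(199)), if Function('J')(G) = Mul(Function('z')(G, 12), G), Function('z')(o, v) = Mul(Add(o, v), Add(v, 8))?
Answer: 841184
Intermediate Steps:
Function('z')(o, v) = Mul(Add(8, v), Add(o, v)) (Function('z')(o, v) = Mul(Add(o, v), Add(8, v)) = Mul(Add(8, v), Add(o, v)))
Function('J')(G) = Mul(G, Add(240, Mul(20, G))) (Function('J')(G) = Mul(Add(Pow(12, 2), Mul(8, G), Mul(8, 12), Mul(G, 12)), G) = Mul(Add(144, Mul(8, G), 96, Mul(12, G)), G) = Mul(Add(240, Mul(20, G)), G) = Mul(G, Add(240, Mul(20, G))))
Add(Function('K')(-52, -27), Function('J')(199)) = Add(Mul(-52, -27), Mul(20, 199, Add(12, 199))) = Add(1404, Mul(20, 199, 211)) = Add(1404, 839780) = 841184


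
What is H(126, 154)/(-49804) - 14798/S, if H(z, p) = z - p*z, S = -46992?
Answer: 205363921/292548696 ≈ 0.70198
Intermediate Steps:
H(z, p) = z - p*z
H(126, 154)/(-49804) - 14798/S = (126*(1 - 1*154))/(-49804) - 14798/(-46992) = (126*(1 - 154))*(-1/49804) - 14798*(-1/46992) = (126*(-153))*(-1/49804) + 7399/23496 = -19278*(-1/49804) + 7399/23496 = 9639/24902 + 7399/23496 = 205363921/292548696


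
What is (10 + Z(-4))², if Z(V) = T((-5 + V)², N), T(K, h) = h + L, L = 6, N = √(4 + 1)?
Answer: (16 + √5)² ≈ 332.55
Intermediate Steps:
N = √5 ≈ 2.2361
T(K, h) = 6 + h (T(K, h) = h + 6 = 6 + h)
Z(V) = 6 + √5
(10 + Z(-4))² = (10 + (6 + √5))² = (16 + √5)²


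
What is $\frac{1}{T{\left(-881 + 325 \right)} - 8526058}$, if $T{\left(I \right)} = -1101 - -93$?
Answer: $- \frac{1}{8527066} \approx -1.1727 \cdot 10^{-7}$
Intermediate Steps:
$T{\left(I \right)} = -1008$ ($T{\left(I \right)} = -1101 + 93 = -1008$)
$\frac{1}{T{\left(-881 + 325 \right)} - 8526058} = \frac{1}{-1008 - 8526058} = \frac{1}{-8527066} = - \frac{1}{8527066}$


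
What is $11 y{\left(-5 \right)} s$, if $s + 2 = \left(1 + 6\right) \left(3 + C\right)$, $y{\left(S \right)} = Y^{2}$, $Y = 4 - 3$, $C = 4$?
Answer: $517$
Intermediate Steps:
$Y = 1$ ($Y = 4 - 3 = 1$)
$y{\left(S \right)} = 1$ ($y{\left(S \right)} = 1^{2} = 1$)
$s = 47$ ($s = -2 + \left(1 + 6\right) \left(3 + 4\right) = -2 + 7 \cdot 7 = -2 + 49 = 47$)
$11 y{\left(-5 \right)} s = 11 \cdot 1 \cdot 47 = 11 \cdot 47 = 517$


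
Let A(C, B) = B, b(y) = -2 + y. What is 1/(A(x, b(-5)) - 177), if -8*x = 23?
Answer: -1/184 ≈ -0.0054348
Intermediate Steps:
x = -23/8 (x = -1/8*23 = -23/8 ≈ -2.8750)
1/(A(x, b(-5)) - 177) = 1/((-2 - 5) - 177) = 1/(-7 - 177) = 1/(-184) = -1/184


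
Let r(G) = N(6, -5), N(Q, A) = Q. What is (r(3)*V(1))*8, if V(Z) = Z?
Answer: 48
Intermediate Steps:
r(G) = 6
(r(3)*V(1))*8 = (6*1)*8 = 6*8 = 48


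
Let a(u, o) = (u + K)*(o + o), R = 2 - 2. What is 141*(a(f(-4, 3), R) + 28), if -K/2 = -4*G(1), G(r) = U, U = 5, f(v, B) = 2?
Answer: 3948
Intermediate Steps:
R = 0
G(r) = 5
K = 40 (K = -(-8)*5 = -2*(-20) = 40)
a(u, o) = 2*o*(40 + u) (a(u, o) = (u + 40)*(o + o) = (40 + u)*(2*o) = 2*o*(40 + u))
141*(a(f(-4, 3), R) + 28) = 141*(2*0*(40 + 2) + 28) = 141*(2*0*42 + 28) = 141*(0 + 28) = 141*28 = 3948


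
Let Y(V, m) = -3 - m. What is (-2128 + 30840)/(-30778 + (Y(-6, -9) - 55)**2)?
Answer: -28712/28377 ≈ -1.0118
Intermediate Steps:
(-2128 + 30840)/(-30778 + (Y(-6, -9) - 55)**2) = (-2128 + 30840)/(-30778 + ((-3 - 1*(-9)) - 55)**2) = 28712/(-30778 + ((-3 + 9) - 55)**2) = 28712/(-30778 + (6 - 55)**2) = 28712/(-30778 + (-49)**2) = 28712/(-30778 + 2401) = 28712/(-28377) = 28712*(-1/28377) = -28712/28377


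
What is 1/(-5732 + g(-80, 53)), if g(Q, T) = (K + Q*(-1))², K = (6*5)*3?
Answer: 1/23168 ≈ 4.3163e-5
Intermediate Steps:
K = 90 (K = 30*3 = 90)
g(Q, T) = (90 - Q)² (g(Q, T) = (90 + Q*(-1))² = (90 - Q)²)
1/(-5732 + g(-80, 53)) = 1/(-5732 + (-90 - 80)²) = 1/(-5732 + (-170)²) = 1/(-5732 + 28900) = 1/23168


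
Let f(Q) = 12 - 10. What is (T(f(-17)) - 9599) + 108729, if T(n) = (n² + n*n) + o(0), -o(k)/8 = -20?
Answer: 99298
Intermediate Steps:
f(Q) = 2
o(k) = 160 (o(k) = -8*(-20) = 160)
T(n) = 160 + 2*n² (T(n) = (n² + n*n) + 160 = (n² + n²) + 160 = 2*n² + 160 = 160 + 2*n²)
(T(f(-17)) - 9599) + 108729 = ((160 + 2*2²) - 9599) + 108729 = ((160 + 2*4) - 9599) + 108729 = ((160 + 8) - 9599) + 108729 = (168 - 9599) + 108729 = -9431 + 108729 = 99298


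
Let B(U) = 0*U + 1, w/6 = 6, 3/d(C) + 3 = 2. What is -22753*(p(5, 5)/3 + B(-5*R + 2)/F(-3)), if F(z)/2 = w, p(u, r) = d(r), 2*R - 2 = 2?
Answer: 1615463/72 ≈ 22437.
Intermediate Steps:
d(C) = -3 (d(C) = 3/(-3 + 2) = 3/(-1) = 3*(-1) = -3)
R = 2 (R = 1 + (½)*2 = 1 + 1 = 2)
p(u, r) = -3
w = 36 (w = 6*6 = 36)
F(z) = 72 (F(z) = 2*36 = 72)
B(U) = 1 (B(U) = 0 + 1 = 1)
-22753*(p(5, 5)/3 + B(-5*R + 2)/F(-3)) = -22753*(-3/3 + 1/72) = -22753*(-3*⅓ + 1*(1/72)) = -22753*(-1 + 1/72) = -22753*(-71/72) = 1615463/72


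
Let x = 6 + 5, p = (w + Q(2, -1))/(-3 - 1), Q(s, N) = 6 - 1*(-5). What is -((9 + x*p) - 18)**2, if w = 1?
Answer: -1764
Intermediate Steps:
Q(s, N) = 11 (Q(s, N) = 6 + 5 = 11)
p = -3 (p = (1 + 11)/(-3 - 1) = 12/(-4) = 12*(-1/4) = -3)
x = 11
-((9 + x*p) - 18)**2 = -((9 + 11*(-3)) - 18)**2 = -((9 - 33) - 18)**2 = -(-24 - 18)**2 = -1*(-42)**2 = -1*1764 = -1764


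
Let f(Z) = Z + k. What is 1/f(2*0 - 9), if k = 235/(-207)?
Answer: -207/2098 ≈ -0.098665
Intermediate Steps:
k = -235/207 (k = 235*(-1/207) = -235/207 ≈ -1.1353)
f(Z) = -235/207 + Z (f(Z) = Z - 235/207 = -235/207 + Z)
1/f(2*0 - 9) = 1/(-235/207 + (2*0 - 9)) = 1/(-235/207 + (0 - 9)) = 1/(-235/207 - 9) = 1/(-2098/207) = -207/2098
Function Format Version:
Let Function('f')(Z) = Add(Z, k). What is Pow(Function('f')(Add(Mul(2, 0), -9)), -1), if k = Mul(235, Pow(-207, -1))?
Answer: Rational(-207, 2098) ≈ -0.098665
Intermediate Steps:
k = Rational(-235, 207) (k = Mul(235, Rational(-1, 207)) = Rational(-235, 207) ≈ -1.1353)
Function('f')(Z) = Add(Rational(-235, 207), Z) (Function('f')(Z) = Add(Z, Rational(-235, 207)) = Add(Rational(-235, 207), Z))
Pow(Function('f')(Add(Mul(2, 0), -9)), -1) = Pow(Add(Rational(-235, 207), Add(Mul(2, 0), -9)), -1) = Pow(Add(Rational(-235, 207), Add(0, -9)), -1) = Pow(Add(Rational(-235, 207), -9), -1) = Pow(Rational(-2098, 207), -1) = Rational(-207, 2098)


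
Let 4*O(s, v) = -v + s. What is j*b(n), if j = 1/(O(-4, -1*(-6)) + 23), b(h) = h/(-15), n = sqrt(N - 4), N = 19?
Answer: -2*sqrt(15)/615 ≈ -0.012595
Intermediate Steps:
O(s, v) = -v/4 + s/4 (O(s, v) = (-v + s)/4 = (s - v)/4 = -v/4 + s/4)
n = sqrt(15) (n = sqrt(19 - 4) = sqrt(15) ≈ 3.8730)
b(h) = -h/15 (b(h) = h*(-1/15) = -h/15)
j = 2/41 (j = 1/((-(-1)*(-6)/4 + (1/4)*(-4)) + 23) = 1/((-1/4*6 - 1) + 23) = 1/((-3/2 - 1) + 23) = 1/(-5/2 + 23) = 1/(41/2) = 2/41 ≈ 0.048781)
j*b(n) = 2*(-sqrt(15)/15)/41 = -2*sqrt(15)/615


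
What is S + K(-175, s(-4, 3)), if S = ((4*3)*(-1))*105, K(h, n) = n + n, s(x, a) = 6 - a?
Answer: -1254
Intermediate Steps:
K(h, n) = 2*n
S = -1260 (S = (12*(-1))*105 = -12*105 = -1260)
S + K(-175, s(-4, 3)) = -1260 + 2*(6 - 1*3) = -1260 + 2*(6 - 3) = -1260 + 2*3 = -1260 + 6 = -1254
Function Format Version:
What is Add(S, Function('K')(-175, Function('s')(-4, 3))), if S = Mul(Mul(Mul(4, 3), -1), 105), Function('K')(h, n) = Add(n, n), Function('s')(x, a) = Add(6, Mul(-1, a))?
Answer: -1254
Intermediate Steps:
Function('K')(h, n) = Mul(2, n)
S = -1260 (S = Mul(Mul(12, -1), 105) = Mul(-12, 105) = -1260)
Add(S, Function('K')(-175, Function('s')(-4, 3))) = Add(-1260, Mul(2, Add(6, Mul(-1, 3)))) = Add(-1260, Mul(2, Add(6, -3))) = Add(-1260, Mul(2, 3)) = Add(-1260, 6) = -1254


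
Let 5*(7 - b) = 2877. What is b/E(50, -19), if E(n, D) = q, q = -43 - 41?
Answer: 203/30 ≈ 6.7667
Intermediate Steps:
b = -2842/5 (b = 7 - ⅕*2877 = 7 - 2877/5 = -2842/5 ≈ -568.40)
q = -84
E(n, D) = -84
b/E(50, -19) = -2842/5/(-84) = -2842/5*(-1/84) = 203/30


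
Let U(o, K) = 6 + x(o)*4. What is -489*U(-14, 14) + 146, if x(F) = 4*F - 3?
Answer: 112616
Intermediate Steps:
x(F) = -3 + 4*F
U(o, K) = -6 + 16*o (U(o, K) = 6 + (-3 + 4*o)*4 = 6 + (-12 + 16*o) = -6 + 16*o)
-489*U(-14, 14) + 146 = -489*(-6 + 16*(-14)) + 146 = -489*(-6 - 224) + 146 = -489*(-230) + 146 = 112470 + 146 = 112616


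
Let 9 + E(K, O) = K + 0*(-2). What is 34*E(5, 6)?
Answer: -136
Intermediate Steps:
E(K, O) = -9 + K (E(K, O) = -9 + (K + 0*(-2)) = -9 + (K + 0) = -9 + K)
34*E(5, 6) = 34*(-9 + 5) = 34*(-4) = -136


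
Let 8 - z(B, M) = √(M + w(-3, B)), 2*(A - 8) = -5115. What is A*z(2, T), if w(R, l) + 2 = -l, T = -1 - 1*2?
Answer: -20396 + 5099*I*√7/2 ≈ -20396.0 + 6745.3*I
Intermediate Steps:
A = -5099/2 (A = 8 + (½)*(-5115) = 8 - 5115/2 = -5099/2 ≈ -2549.5)
T = -3 (T = -1 - 2 = -3)
w(R, l) = -2 - l
z(B, M) = 8 - √(-2 + M - B) (z(B, M) = 8 - √(M + (-2 - B)) = 8 - √(-2 + M - B))
A*z(2, T) = -5099*(8 - √(-2 - 3 - 1*2))/2 = -5099*(8 - √(-2 - 3 - 2))/2 = -5099*(8 - √(-7))/2 = -5099*(8 - I*√7)/2 = -20396 + 5099*I*√7/2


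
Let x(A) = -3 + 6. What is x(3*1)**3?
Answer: 27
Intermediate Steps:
x(A) = 3
x(3*1)**3 = 3**3 = 27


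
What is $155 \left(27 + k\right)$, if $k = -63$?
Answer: $-5580$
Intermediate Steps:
$155 \left(27 + k\right) = 155 \left(27 - 63\right) = 155 \left(-36\right) = -5580$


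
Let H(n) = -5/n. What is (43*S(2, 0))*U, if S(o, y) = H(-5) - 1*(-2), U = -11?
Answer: -1419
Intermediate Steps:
S(o, y) = 3 (S(o, y) = -5/(-5) - 1*(-2) = -5*(-1/5) + 2 = 1 + 2 = 3)
(43*S(2, 0))*U = (43*3)*(-11) = 129*(-11) = -1419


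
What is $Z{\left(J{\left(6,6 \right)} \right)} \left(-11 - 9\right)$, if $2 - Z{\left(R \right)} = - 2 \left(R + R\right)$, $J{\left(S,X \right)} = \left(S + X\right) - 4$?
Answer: $-680$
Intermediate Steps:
$J{\left(S,X \right)} = -4 + S + X$
$Z{\left(R \right)} = 2 + 4 R$ ($Z{\left(R \right)} = 2 - - 2 \left(R + R\right) = 2 - - 2 \cdot 2 R = 2 - - 4 R = 2 + 4 R$)
$Z{\left(J{\left(6,6 \right)} \right)} \left(-11 - 9\right) = \left(2 + 4 \left(-4 + 6 + 6\right)\right) \left(-11 - 9\right) = \left(2 + 4 \cdot 8\right) \left(-20\right) = \left(2 + 32\right) \left(-20\right) = 34 \left(-20\right) = -680$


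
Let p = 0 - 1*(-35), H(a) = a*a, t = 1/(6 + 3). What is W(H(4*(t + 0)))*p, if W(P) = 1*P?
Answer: 560/81 ≈ 6.9136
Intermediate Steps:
t = ⅑ (t = 1/9 = ⅑ ≈ 0.11111)
H(a) = a²
W(P) = P
p = 35 (p = 0 + 35 = 35)
W(H(4*(t + 0)))*p = (4*(⅑ + 0))²*35 = (4*(⅑))²*35 = (4/9)²*35 = (16/81)*35 = 560/81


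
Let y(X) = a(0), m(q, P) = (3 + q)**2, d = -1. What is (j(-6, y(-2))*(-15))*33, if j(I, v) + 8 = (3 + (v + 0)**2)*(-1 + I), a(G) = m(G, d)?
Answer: 295020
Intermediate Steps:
a(G) = (3 + G)**2
y(X) = 9 (y(X) = (3 + 0)**2 = 3**2 = 9)
j(I, v) = -8 + (-1 + I)*(3 + v**2) (j(I, v) = -8 + (3 + (v + 0)**2)*(-1 + I) = -8 + (3 + v**2)*(-1 + I) = -8 + (-1 + I)*(3 + v**2))
(j(-6, y(-2))*(-15))*33 = ((-11 - 1*9**2 + 3*(-6) - 6*9**2)*(-15))*33 = ((-11 - 1*81 - 18 - 6*81)*(-15))*33 = ((-11 - 81 - 18 - 486)*(-15))*33 = -596*(-15)*33 = 8940*33 = 295020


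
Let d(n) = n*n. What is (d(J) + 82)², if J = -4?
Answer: 9604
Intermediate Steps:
d(n) = n²
(d(J) + 82)² = ((-4)² + 82)² = (16 + 82)² = 98² = 9604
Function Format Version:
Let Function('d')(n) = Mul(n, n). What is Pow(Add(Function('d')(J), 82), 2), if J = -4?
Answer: 9604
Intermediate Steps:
Function('d')(n) = Pow(n, 2)
Pow(Add(Function('d')(J), 82), 2) = Pow(Add(Pow(-4, 2), 82), 2) = Pow(Add(16, 82), 2) = Pow(98, 2) = 9604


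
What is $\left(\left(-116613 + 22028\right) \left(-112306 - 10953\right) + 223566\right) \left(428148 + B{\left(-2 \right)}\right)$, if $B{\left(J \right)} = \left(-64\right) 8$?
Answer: $4985669604574516$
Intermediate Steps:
$B{\left(J \right)} = -512$
$\left(\left(-116613 + 22028\right) \left(-112306 - 10953\right) + 223566\right) \left(428148 + B{\left(-2 \right)}\right) = \left(\left(-116613 + 22028\right) \left(-112306 - 10953\right) + 223566\right) \left(428148 - 512\right) = \left(\left(-94585\right) \left(-123259\right) + 223566\right) 427636 = \left(11658452515 + 223566\right) 427636 = 11658676081 \cdot 427636 = 4985669604574516$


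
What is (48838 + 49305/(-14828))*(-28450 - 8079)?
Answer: -26451399899711/14828 ≈ -1.7839e+9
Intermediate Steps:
(48838 + 49305/(-14828))*(-28450 - 8079) = (48838 + 49305*(-1/14828))*(-36529) = (48838 - 49305/14828)*(-36529) = (724120559/14828)*(-36529) = -26451399899711/14828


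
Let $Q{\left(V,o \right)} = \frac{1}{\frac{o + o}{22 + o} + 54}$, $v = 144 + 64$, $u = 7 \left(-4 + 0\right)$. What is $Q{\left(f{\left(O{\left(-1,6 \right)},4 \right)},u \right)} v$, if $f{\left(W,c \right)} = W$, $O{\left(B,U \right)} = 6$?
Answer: $\frac{312}{95} \approx 3.2842$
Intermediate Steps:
$u = -28$ ($u = 7 \left(-4\right) = -28$)
$v = 208$
$Q{\left(V,o \right)} = \frac{1}{54 + \frac{2 o}{22 + o}}$ ($Q{\left(V,o \right)} = \frac{1}{\frac{2 o}{22 + o} + 54} = \frac{1}{54 + \frac{2 o}{22 + o}}$)
$Q{\left(f{\left(O{\left(-1,6 \right)},4 \right)},u \right)} v = \frac{22 - 28}{4 \left(297 + 14 \left(-28\right)\right)} 208 = \frac{1}{4} \frac{1}{297 - 392} \left(-6\right) 208 = \frac{1}{4} \frac{1}{-95} \left(-6\right) 208 = \frac{1}{4} \left(- \frac{1}{95}\right) \left(-6\right) 208 = \frac{3}{190} \cdot 208 = \frac{312}{95}$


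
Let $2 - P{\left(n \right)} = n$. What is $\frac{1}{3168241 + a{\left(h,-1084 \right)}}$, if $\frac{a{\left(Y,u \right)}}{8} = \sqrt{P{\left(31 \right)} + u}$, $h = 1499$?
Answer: $\frac{3168241}{10037751105313} - \frac{8 i \sqrt{1113}}{10037751105313} \approx 3.1563 \cdot 10^{-7} - 2.6589 \cdot 10^{-11} i$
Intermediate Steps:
$P{\left(n \right)} = 2 - n$
$a{\left(Y,u \right)} = 8 \sqrt{-29 + u}$ ($a{\left(Y,u \right)} = 8 \sqrt{\left(2 - 31\right) + u} = 8 \sqrt{-29 + u}$)
$\frac{1}{3168241 + a{\left(h,-1084 \right)}} = \frac{1}{3168241 + 8 \sqrt{-29 - 1084}} = \frac{1}{3168241 + 8 \sqrt{-1113}} = \frac{1}{3168241 + 8 i \sqrt{1113}}$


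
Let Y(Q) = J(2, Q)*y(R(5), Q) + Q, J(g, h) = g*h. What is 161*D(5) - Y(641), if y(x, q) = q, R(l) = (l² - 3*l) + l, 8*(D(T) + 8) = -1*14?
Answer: -3295891/4 ≈ -8.2397e+5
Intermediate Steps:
D(T) = -39/4 (D(T) = -8 + (-1*14)/8 = -8 + (⅛)*(-14) = -8 - 7/4 = -39/4)
R(l) = l² - 2*l
Y(Q) = Q + 2*Q² (Y(Q) = (2*Q)*Q + Q = 2*Q² + Q = Q + 2*Q²)
161*D(5) - Y(641) = 161*(-39/4) - 641*(1 + 2*641) = -6279/4 - 641*(1 + 1282) = -6279/4 - 641*1283 = -6279/4 - 1*822403 = -6279/4 - 822403 = -3295891/4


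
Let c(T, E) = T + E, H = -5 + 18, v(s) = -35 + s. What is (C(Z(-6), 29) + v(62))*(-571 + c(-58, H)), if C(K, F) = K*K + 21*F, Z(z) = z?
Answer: -413952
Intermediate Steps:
C(K, F) = K**2 + 21*F
H = 13
c(T, E) = E + T
(C(Z(-6), 29) + v(62))*(-571 + c(-58, H)) = (((-6)**2 + 21*29) + (-35 + 62))*(-571 + (13 - 58)) = ((36 + 609) + 27)*(-571 - 45) = (645 + 27)*(-616) = 672*(-616) = -413952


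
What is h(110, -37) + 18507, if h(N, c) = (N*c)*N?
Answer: -429193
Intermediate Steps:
h(N, c) = c*N**2
h(110, -37) + 18507 = -37*110**2 + 18507 = -37*12100 + 18507 = -447700 + 18507 = -429193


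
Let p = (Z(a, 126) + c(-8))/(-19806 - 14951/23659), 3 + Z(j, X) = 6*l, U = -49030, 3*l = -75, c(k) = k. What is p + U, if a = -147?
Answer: -998943673437/20374135 ≈ -49030.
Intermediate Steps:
l = -25 (l = (⅓)*(-75) = -25)
Z(j, X) = -153 (Z(j, X) = -3 + 6*(-25) = -3 - 150 = -153)
p = 165613/20374135 (p = (-153 - 8)/(-19806 - 14951/23659) = -161/(-19806 - 14951*1/23659) = -161/(-19806 - 14951/23659) = -161/(-468605105/23659) = -161*(-23659/468605105) = 165613/20374135 ≈ 0.0081286)
p + U = 165613/20374135 - 49030 = -998943673437/20374135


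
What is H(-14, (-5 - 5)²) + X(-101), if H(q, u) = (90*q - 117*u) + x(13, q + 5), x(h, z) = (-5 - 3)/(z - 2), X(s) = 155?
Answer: -140847/11 ≈ -12804.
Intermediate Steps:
x(h, z) = -8/(-2 + z)
H(q, u) = -117*u - 8/(3 + q) + 90*q (H(q, u) = (90*q - 117*u) - 8/(-2 + (q + 5)) = (-117*u + 90*q) - 8/(-2 + (5 + q)) = (-117*u + 90*q) - 8/(3 + q) = -117*u - 8/(3 + q) + 90*q)
H(-14, (-5 - 5)²) + X(-101) = (-8 + 9*(3 - 14)*(-13*(-5 - 5)² + 10*(-14)))/(3 - 14) + 155 = (-8 + 9*(-11)*(-13*(-10)² - 140))/(-11) + 155 = -(-8 + 9*(-11)*(-13*100 - 140))/11 + 155 = -(-8 + 9*(-11)*(-1300 - 140))/11 + 155 = -(-8 + 9*(-11)*(-1440))/11 + 155 = -(-8 + 142560)/11 + 155 = -1/11*142552 + 155 = -142552/11 + 155 = -140847/11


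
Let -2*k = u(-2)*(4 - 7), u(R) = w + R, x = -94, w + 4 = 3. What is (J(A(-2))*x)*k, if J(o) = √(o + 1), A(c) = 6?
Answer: 423*√7 ≈ 1119.2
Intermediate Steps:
w = -1 (w = -4 + 3 = -1)
u(R) = -1 + R
k = -9/2 (k = -(-1 - 2)*(4 - 7)/2 = -(-3)*(-3)/2 = -½*9 = -9/2 ≈ -4.5000)
J(o) = √(1 + o)
(J(A(-2))*x)*k = (√(1 + 6)*(-94))*(-9/2) = (√7*(-94))*(-9/2) = -94*√7*(-9/2) = 423*√7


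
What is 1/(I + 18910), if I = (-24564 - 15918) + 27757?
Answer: 1/6185 ≈ 0.00016168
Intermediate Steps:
I = -12725 (I = -40482 + 27757 = -12725)
1/(I + 18910) = 1/(-12725 + 18910) = 1/6185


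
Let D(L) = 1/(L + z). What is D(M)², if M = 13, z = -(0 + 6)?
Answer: 1/49 ≈ 0.020408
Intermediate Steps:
z = -6 (z = -1*6 = -6)
D(L) = 1/(-6 + L) (D(L) = 1/(L - 6) = 1/(-6 + L))
D(M)² = (1/(-6 + 13))² = (1/7)² = (⅐)² = 1/49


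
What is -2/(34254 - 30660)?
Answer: -1/1797 ≈ -0.00055648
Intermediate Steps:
-2/(34254 - 30660) = -2/3594 = -2*1/3594 = -1/1797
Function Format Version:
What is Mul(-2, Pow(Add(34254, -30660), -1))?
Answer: Rational(-1, 1797) ≈ -0.00055648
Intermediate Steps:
Mul(-2, Pow(Add(34254, -30660), -1)) = Mul(-2, Pow(3594, -1)) = Mul(-2, Rational(1, 3594)) = Rational(-1, 1797)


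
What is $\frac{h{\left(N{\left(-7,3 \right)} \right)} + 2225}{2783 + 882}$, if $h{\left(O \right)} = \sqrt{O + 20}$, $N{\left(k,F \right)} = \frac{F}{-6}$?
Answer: $\frac{445}{733} + \frac{\sqrt{78}}{7330} \approx 0.6083$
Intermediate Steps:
$N{\left(k,F \right)} = - \frac{F}{6}$ ($N{\left(k,F \right)} = F \left(- \frac{1}{6}\right) = - \frac{F}{6}$)
$h{\left(O \right)} = \sqrt{20 + O}$
$\frac{h{\left(N{\left(-7,3 \right)} \right)} + 2225}{2783 + 882} = \frac{\sqrt{20 - \frac{1}{2}} + 2225}{2783 + 882} = \frac{\sqrt{20 - \frac{1}{2}} + 2225}{3665} = \left(\sqrt{\frac{39}{2}} + 2225\right) \frac{1}{3665} = \left(\frac{\sqrt{78}}{2} + 2225\right) \frac{1}{3665} = \left(2225 + \frac{\sqrt{78}}{2}\right) \frac{1}{3665} = \frac{445}{733} + \frac{\sqrt{78}}{7330}$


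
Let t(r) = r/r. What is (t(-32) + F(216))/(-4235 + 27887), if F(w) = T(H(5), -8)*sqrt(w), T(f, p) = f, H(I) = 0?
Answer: 1/23652 ≈ 4.2280e-5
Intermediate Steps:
t(r) = 1
F(w) = 0 (F(w) = 0*sqrt(w) = 0)
(t(-32) + F(216))/(-4235 + 27887) = (1 + 0)/(-4235 + 27887) = 1/23652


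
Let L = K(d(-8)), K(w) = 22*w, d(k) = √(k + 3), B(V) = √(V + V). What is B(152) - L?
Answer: 4*√19 - 22*I*√5 ≈ 17.436 - 49.193*I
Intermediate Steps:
B(V) = √2*√V (B(V) = √(2*V) = √2*√V)
d(k) = √(3 + k)
L = 22*I*√5 (L = 22*√(3 - 8) = 22*√(-5) = 22*(I*√5) = 22*I*√5 ≈ 49.193*I)
B(152) - L = √2*√152 - 22*I*√5 = √2*(2*√38) - 22*I*√5 = 4*√19 - 22*I*√5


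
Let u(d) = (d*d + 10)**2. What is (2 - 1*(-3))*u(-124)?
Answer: 1183644980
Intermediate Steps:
u(d) = (10 + d**2)**2 (u(d) = (d**2 + 10)**2 = (10 + d**2)**2)
(2 - 1*(-3))*u(-124) = (2 - 1*(-3))*(10 + (-124)**2)**2 = (2 + 3)*(10 + 15376)**2 = 5*15386**2 = 5*236728996 = 1183644980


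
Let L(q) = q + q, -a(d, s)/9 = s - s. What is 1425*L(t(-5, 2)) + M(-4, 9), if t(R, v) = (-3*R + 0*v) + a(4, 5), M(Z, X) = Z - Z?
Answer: 42750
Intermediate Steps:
a(d, s) = 0 (a(d, s) = -9*(s - s) = -9*0 = 0)
M(Z, X) = 0
t(R, v) = -3*R (t(R, v) = (-3*R + 0*v) + 0 = (-3*R + 0) + 0 = -3*R + 0 = -3*R)
L(q) = 2*q
1425*L(t(-5, 2)) + M(-4, 9) = 1425*(2*(-3*(-5))) + 0 = 1425*(2*15) + 0 = 1425*30 + 0 = 42750 + 0 = 42750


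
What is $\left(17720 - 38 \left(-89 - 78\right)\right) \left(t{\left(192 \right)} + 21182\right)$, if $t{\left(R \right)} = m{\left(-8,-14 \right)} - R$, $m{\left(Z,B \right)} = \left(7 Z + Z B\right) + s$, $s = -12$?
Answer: $506204244$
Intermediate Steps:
$m{\left(Z,B \right)} = -12 + 7 Z + B Z$ ($m{\left(Z,B \right)} = \left(7 Z + Z B\right) - 12 = \left(7 Z + B Z\right) - 12 = -12 + 7 Z + B Z$)
$t{\left(R \right)} = 44 - R$ ($t{\left(R \right)} = \left(-12 + 7 \left(-8\right) - -112\right) - R = \left(-12 - 56 + 112\right) - R = 44 - R$)
$\left(17720 - 38 \left(-89 - 78\right)\right) \left(t{\left(192 \right)} + 21182\right) = \left(17720 - 38 \left(-89 - 78\right)\right) \left(\left(44 - 192\right) + 21182\right) = \left(17720 - -6346\right) \left(\left(44 - 192\right) + 21182\right) = \left(17720 + 6346\right) \left(-148 + 21182\right) = 24066 \cdot 21034 = 506204244$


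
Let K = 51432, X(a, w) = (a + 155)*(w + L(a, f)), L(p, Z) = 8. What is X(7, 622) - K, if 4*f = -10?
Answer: 50628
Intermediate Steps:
f = -5/2 (f = (1/4)*(-10) = -5/2 ≈ -2.5000)
X(a, w) = (8 + w)*(155 + a) (X(a, w) = (a + 155)*(w + 8) = (155 + a)*(8 + w) = (8 + w)*(155 + a))
X(7, 622) - K = (1240 + 8*7 + 155*622 + 7*622) - 1*51432 = (1240 + 56 + 96410 + 4354) - 51432 = 102060 - 51432 = 50628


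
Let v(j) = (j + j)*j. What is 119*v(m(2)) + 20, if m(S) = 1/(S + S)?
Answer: 279/8 ≈ 34.875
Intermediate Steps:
m(S) = 1/(2*S)
v(j) = 2*j² (v(j) = (2*j)*j = 2*j²)
119*v(m(2)) + 20 = 119*(2*((½)/2)²) + 20 = 119*(2*((½)*(½))²) + 20 = 119*(2*(¼)²) + 20 = 119*(2*(1/16)) + 20 = 119*(⅛) + 20 = 119/8 + 20 = 279/8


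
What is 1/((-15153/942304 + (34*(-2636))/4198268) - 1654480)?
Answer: -989011182368/1636299258021560815 ≈ -6.0442e-7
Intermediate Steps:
1/((-15153/942304 + (34*(-2636))/4198268) - 1654480) = 1/((-15153*1/942304 - 89624*1/4198268) - 1654480) = 1/((-15153/942304 - 22406/1049567) - 1654480) = 1/(-37017352175/989011182368 - 1654480) = 1/(-1636299258021560815/989011182368) = -989011182368/1636299258021560815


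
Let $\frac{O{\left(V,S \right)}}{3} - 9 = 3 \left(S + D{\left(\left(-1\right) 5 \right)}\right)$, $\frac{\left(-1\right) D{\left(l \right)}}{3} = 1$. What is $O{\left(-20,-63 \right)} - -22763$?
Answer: $22196$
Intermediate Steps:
$D{\left(l \right)} = -3$ ($D{\left(l \right)} = \left(-3\right) 1 = -3$)
$O{\left(V,S \right)} = 9 S$ ($O{\left(V,S \right)} = 27 + 3 \cdot 3 \left(S - 3\right) = 27 + 3 \cdot 3 \left(-3 + S\right) = 27 + 3 \left(-9 + 3 S\right) = 27 + \left(-27 + 9 S\right) = 9 S$)
$O{\left(-20,-63 \right)} - -22763 = 9 \left(-63\right) - -22763 = -567 + 22763 = 22196$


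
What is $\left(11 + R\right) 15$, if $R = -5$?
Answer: $90$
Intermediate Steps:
$\left(11 + R\right) 15 = \left(11 - 5\right) 15 = 6 \cdot 15 = 90$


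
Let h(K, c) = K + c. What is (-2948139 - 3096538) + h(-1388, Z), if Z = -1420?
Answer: -6047485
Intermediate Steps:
(-2948139 - 3096538) + h(-1388, Z) = (-2948139 - 3096538) + (-1388 - 1420) = -6044677 - 2808 = -6047485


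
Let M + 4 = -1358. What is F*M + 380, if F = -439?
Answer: 598298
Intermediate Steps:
M = -1362 (M = -4 - 1358 = -1362)
F*M + 380 = -439*(-1362) + 380 = 597918 + 380 = 598298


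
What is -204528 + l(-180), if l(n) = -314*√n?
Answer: -204528 - 1884*I*√5 ≈ -2.0453e+5 - 4212.8*I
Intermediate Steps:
-204528 + l(-180) = -204528 - 1884*I*√5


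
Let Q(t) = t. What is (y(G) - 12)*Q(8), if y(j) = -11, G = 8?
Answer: -184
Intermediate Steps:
(y(G) - 12)*Q(8) = (-11 - 12)*8 = -23*8 = -184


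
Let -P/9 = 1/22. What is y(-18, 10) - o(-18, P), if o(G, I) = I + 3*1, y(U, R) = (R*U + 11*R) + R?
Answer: -1377/22 ≈ -62.591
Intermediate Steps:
y(U, R) = 12*R + R*U (y(U, R) = (11*R + R*U) + R = 12*R + R*U)
P = -9/22 ≈ -0.40909
o(G, I) = 3 + I (o(G, I) = I + 3 = 3 + I)
y(-18, 10) - o(-18, P) = 10*(12 - 18) - (3 - 9/22) = 10*(-6) - 1*57/22 = -60 - 57/22 = -1377/22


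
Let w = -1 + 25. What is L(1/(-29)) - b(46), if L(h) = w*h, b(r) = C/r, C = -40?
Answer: 28/667 ≈ 0.041979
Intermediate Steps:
b(r) = -40/r
w = 24
L(h) = 24*h
L(1/(-29)) - b(46) = 24/(-29) - (-40)/46 = 24*(-1/29) - (-40)/46 = -24/29 - 1*(-20/23) = -24/29 + 20/23 = 28/667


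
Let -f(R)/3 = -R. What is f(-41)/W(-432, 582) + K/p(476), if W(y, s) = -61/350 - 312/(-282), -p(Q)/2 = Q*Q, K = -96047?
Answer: -43591067169/330865696 ≈ -131.75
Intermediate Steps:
f(R) = 3*R (f(R) = -(-3)*R = 3*R)
p(Q) = -2*Q² (p(Q) = -2*Q*Q = -2*Q²)
W(y, s) = 15333/16450 (W(y, s) = -61*1/350 - 312*(-1/282) = -61/350 + 52/47 = 15333/16450)
f(-41)/W(-432, 582) + K/p(476) = (3*(-41))/(15333/16450) - 96047/((-2*476²)) = -123*16450/15333 - 96047/((-2*226576)) = -674450/5111 - 96047/(-453152) = -674450/5111 - 96047*(-1/453152) = -674450/5111 + 13721/64736 = -43591067169/330865696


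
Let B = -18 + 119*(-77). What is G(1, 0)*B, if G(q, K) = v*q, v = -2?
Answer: 18362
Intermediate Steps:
G(q, K) = -2*q
B = -9181 (B = -18 - 9163 = -9181)
G(1, 0)*B = -2*1*(-9181) = -2*(-9181) = 18362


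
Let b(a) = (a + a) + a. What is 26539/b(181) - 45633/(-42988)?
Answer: 1165637251/23342484 ≈ 49.936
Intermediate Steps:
b(a) = 3*a (b(a) = 2*a + a = 3*a)
26539/b(181) - 45633/(-42988) = 26539/((3*181)) - 45633/(-42988) = 26539/543 - 45633*(-1/42988) = 26539*(1/543) + 45633/42988 = 26539/543 + 45633/42988 = 1165637251/23342484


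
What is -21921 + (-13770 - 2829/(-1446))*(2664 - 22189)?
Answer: 129561180503/482 ≈ 2.6880e+8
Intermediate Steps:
-21921 + (-13770 - 2829/(-1446))*(2664 - 22189) = -21921 + (-13770 - 2829*(-1/1446))*(-19525) = -21921 + (-13770 + 943/482)*(-19525) = -21921 - 6636197/482*(-19525) = -21921 + 129571746425/482 = 129561180503/482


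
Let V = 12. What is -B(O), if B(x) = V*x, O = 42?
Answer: -504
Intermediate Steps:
B(x) = 12*x
-B(O) = -12*42 = -1*504 = -504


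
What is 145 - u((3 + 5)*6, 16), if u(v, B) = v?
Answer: 97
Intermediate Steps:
145 - u((3 + 5)*6, 16) = 145 - (3 + 5)*6 = 145 - 8*6 = 145 - 1*48 = 145 - 48 = 97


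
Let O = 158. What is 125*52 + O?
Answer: 6658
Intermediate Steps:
125*52 + O = 125*52 + 158 = 6500 + 158 = 6658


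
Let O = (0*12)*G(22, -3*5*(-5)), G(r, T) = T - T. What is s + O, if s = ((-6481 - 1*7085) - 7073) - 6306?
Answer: -26945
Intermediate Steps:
G(r, T) = 0
s = -26945 (s = ((-6481 - 7085) - 7073) - 6306 = (-13566 - 7073) - 6306 = -20639 - 6306 = -26945)
O = 0 (O = (0*12)*0 = 0*0 = 0)
s + O = -26945 + 0 = -26945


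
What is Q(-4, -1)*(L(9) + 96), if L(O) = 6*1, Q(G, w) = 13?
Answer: 1326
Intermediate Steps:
L(O) = 6
Q(-4, -1)*(L(9) + 96) = 13*(6 + 96) = 13*102 = 1326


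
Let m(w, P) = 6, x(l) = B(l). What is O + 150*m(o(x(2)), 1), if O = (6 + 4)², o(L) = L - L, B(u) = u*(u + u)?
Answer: 1000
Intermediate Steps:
B(u) = 2*u² (B(u) = u*(2*u) = 2*u²)
x(l) = 2*l²
o(L) = 0
O = 100 (O = 10² = 100)
O + 150*m(o(x(2)), 1) = 100 + 150*6 = 100 + 900 = 1000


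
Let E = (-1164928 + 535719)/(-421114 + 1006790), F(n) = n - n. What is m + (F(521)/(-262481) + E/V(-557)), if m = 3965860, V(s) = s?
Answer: 184821275075247/46603076 ≈ 3.9659e+6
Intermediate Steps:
F(n) = 0
E = -89887/83668 (E = -629209/585676 = -629209*1/585676 = -89887/83668 ≈ -1.0743)
m + (F(521)/(-262481) + E/V(-557)) = 3965860 + (0/(-262481) - 89887/83668/(-557)) = 3965860 + (0*(-1/262481) - 89887/83668*(-1/557)) = 3965860 + (0 + 89887/46603076) = 3965860 + 89887/46603076 = 184821275075247/46603076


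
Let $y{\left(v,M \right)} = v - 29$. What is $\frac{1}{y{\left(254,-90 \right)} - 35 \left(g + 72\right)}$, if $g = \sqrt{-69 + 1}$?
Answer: $\frac{i}{5 \left(- 459 i + 14 \sqrt{17}\right)} \approx -0.00042895 + 5.3944 \cdot 10^{-5} i$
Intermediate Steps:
$y{\left(v,M \right)} = -29 + v$
$g = 2 i \sqrt{17}$ ($g = \sqrt{-68} = 2 i \sqrt{17} \approx 8.2462 i$)
$\frac{1}{y{\left(254,-90 \right)} - 35 \left(g + 72\right)} = \frac{1}{\left(-29 + 254\right) - 35 \left(2 i \sqrt{17} + 72\right)} = \frac{1}{225 - 35 \left(72 + 2 i \sqrt{17}\right)} = \frac{1}{225 - \left(2520 + 70 i \sqrt{17}\right)} = \frac{1}{-2295 - 70 i \sqrt{17}}$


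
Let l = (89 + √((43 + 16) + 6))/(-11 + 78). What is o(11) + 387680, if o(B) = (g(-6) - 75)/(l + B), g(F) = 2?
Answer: 264475520514/682211 + 4891*√65/682211 ≈ 3.8767e+5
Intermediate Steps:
l = 89/67 + √65/67 (l = (89 + √(59 + 6))/67 = (89 + √65)*(1/67) = 89/67 + √65/67 ≈ 1.4487)
o(B) = -73/(89/67 + B + √65/67) (o(B) = (2 - 75)/((89/67 + √65/67) + B) = -73/(89/67 + B + √65/67))
o(11) + 387680 = -4891/(89 + √65 + 67*11) + 387680 = -4891/(89 + √65 + 737) + 387680 = -4891/(826 + √65) + 387680 = 387680 - 4891/(826 + √65)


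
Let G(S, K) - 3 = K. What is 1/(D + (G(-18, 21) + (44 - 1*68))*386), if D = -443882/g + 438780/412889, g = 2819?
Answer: -1163934091/182037074278 ≈ -0.0063939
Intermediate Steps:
G(S, K) = 3 + K
D = -182037074278/1163934091 (D = -443882/2819 + 438780/412889 = -182037074278/1163934091 ≈ -156.40)
1/(D + (G(-18, 21) + (44 - 1*68))*386) = 1/(-182037074278/1163934091 + ((3 + 21) + (44 - 1*68))*386) = 1/(-182037074278/1163934091 + (24 + (44 - 68))*386) = 1/(-182037074278/1163934091 + (24 - 24)*386) = 1/(-182037074278/1163934091 + 0*386) = 1/(-182037074278/1163934091 + 0) = 1/(-182037074278/1163934091) = -1163934091/182037074278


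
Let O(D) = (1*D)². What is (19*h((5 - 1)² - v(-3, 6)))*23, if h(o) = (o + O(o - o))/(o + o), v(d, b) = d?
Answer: 437/2 ≈ 218.50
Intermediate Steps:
O(D) = D²
h(o) = ½ (h(o) = (o + (o - o)²)/(o + o) = (o + 0²)/((2*o)) = (o + 0)*(1/(2*o)) = o*(1/(2*o)) = ½)
(19*h((5 - 1)² - v(-3, 6)))*23 = (19*(½))*23 = (19/2)*23 = 437/2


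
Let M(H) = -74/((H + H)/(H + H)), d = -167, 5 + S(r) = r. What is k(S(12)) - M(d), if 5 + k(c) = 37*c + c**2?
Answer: 377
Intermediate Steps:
S(r) = -5 + r
k(c) = -5 + c**2 + 37*c (k(c) = -5 + (37*c + c**2) = -5 + (c**2 + 37*c) = -5 + c**2 + 37*c)
M(H) = -74 (M(H) = -74/((2*H)/((2*H))) = -74/((2*H)*(1/(2*H))) = -74/1 = -74*1 = -74)
k(S(12)) - M(d) = (-5 + (-5 + 12)**2 + 37*(-5 + 12)) - 1*(-74) = (-5 + 7**2 + 37*7) + 74 = (-5 + 49 + 259) + 74 = 303 + 74 = 377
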